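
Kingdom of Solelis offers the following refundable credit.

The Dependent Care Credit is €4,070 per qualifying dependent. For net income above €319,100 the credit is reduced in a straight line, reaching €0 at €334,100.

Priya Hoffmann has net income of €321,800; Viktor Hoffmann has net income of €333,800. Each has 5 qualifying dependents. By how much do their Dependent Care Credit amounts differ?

Priya (€321,800): Dependent Care Credit: base = 5 × €4,070 = €20,350. €321,800 is €2,700 into a €15,000 phase-out range, leaving 12,300/15,000 of the credit: €20,350 × 12,300/15,000 = €16,687.
Viktor (€333,800): Dependent Care Credit: base = 5 × €4,070 = €20,350. €333,800 is €14,700 into a €15,000 phase-out range, leaving 300/15,000 of the credit: €20,350 × 300/15,000 = €407.
Difference: |€16,687 − €407| = €16,280.

€16,280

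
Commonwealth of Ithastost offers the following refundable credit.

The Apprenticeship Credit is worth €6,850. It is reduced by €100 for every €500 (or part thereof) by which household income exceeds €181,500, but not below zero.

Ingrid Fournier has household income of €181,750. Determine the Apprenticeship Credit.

Apprenticeship Credit: income exceeds €181,500 by €250, which is 1 full-or-partial €500 increment; reduction = 1 × €100 = €100, leaving €6,750.

€6,750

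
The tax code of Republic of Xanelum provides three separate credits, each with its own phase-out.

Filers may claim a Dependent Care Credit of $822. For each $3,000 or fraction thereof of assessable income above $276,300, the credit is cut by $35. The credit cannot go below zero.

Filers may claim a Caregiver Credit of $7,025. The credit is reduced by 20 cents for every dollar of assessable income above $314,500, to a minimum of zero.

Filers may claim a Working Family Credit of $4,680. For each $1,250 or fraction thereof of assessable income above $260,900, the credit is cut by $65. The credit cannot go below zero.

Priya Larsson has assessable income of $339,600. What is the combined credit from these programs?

$2,642

Dependent Care Credit: income exceeds $276,300 by $63,300, which is 22 full-or-partial $3,000 increments; reduction = 22 × $35 = $770, leaving $52.
Caregiver Credit: 20% of the $25,100 excess over $314,500 is $5,020; credit = $7,025 − $5,020 = $2,005.
Working Family Credit: income exceeds $260,900 by $78,700, which is 63 full-or-partial $1,250 increments; reduction = 63 × $65 = $4,095, leaving $585.
Total: $52 + $2,005 + $585 = $2,642.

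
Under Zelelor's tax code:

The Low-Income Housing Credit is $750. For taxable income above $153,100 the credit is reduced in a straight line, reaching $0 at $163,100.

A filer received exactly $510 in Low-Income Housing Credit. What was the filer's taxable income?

$156,300

$510 is 510/750 of the full $750, so 240/750 of the $10,000 range has been used: income = $153,100 + $10,000 × 240/750 = $156,300.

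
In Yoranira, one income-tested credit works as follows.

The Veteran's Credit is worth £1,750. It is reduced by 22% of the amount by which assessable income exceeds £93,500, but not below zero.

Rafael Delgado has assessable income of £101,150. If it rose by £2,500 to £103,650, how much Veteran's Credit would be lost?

At £101,150 — 22% of the £7,650 excess over £93,500 is £1,683; credit = £1,750 − £1,683 = £67.
At £103,650 — 22% of the £10,150 excess over £93,500 is £2,233 ≥ base, so the credit is £0.
Lost: £67 − £0 = £67.

£67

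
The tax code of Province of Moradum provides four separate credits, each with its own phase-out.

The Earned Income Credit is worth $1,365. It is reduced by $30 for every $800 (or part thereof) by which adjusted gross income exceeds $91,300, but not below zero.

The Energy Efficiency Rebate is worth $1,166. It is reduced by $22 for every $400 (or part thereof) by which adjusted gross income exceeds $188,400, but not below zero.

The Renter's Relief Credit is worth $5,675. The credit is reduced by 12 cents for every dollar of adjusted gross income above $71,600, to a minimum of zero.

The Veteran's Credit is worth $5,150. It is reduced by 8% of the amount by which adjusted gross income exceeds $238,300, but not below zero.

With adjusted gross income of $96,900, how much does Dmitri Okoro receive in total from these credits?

Earned Income Credit: income exceeds $91,300 by $5,600, which is 7 full-or-partial $800 increments; reduction = 7 × $30 = $210, leaving $1,155.
Energy Efficiency Rebate: $96,900 is at or below the $188,400 threshold, so the full $1,166 applies.
Renter's Relief Credit: 12% of the $25,300 excess over $71,600 is $3,036; credit = $5,675 − $3,036 = $2,639.
Veteran's Credit: $96,900 is at or below the $238,300 threshold, so the full $5,150 applies.
Total: $1,155 + $1,166 + $2,639 + $5,150 = $10,110.

$10,110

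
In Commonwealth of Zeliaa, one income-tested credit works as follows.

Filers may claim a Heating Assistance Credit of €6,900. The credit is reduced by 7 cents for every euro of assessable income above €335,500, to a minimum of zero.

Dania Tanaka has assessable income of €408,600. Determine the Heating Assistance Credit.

Heating Assistance Credit: 7% of the €73,100 excess over €335,500 is €5,117; credit = €6,900 − €5,117 = €1,783.

€1,783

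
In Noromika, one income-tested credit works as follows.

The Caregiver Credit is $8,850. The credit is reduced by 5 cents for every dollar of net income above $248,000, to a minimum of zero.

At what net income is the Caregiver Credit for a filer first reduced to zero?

$425,000

The credit falls by 5% of each dollar above $248,000, so it reaches zero when the excess is $8,850 / 5% = $177,000: income = $248,000 + $177,000 = $425,000.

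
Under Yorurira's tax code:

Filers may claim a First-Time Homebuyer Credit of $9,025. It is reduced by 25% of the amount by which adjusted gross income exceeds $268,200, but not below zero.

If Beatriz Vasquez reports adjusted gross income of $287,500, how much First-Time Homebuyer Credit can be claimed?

First-Time Homebuyer Credit: 25% of the $19,300 excess over $268,200 is $4,825; credit = $9,025 − $4,825 = $4,200.

$4,200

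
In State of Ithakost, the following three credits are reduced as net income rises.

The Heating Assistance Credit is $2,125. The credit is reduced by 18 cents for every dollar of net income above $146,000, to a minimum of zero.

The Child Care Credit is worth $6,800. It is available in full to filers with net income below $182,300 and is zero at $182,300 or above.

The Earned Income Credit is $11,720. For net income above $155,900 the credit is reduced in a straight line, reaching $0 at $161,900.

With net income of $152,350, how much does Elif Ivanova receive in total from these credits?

$19,502

Heating Assistance Credit: 18% of the $6,350 excess over $146,000 is $1,143; credit = $2,125 − $1,143 = $982.
Child Care Credit: $152,350 is below the $182,300 cutoff, so the full $6,800 applies.
Earned Income Credit: $152,350 is at or below the $155,900 threshold, so the full $11,720 applies.
Total: $982 + $6,800 + $11,720 = $19,502.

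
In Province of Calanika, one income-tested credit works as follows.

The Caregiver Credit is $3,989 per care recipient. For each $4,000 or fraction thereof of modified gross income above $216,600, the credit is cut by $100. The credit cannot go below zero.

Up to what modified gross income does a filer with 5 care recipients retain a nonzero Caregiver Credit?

Full credit = 5 × $3,989 = $19,945.
After 199 increments the reduction is 199 × $100 = $19,900, leaving $45; one more increment wipes it out. Increment 199 ends at excess 199 × $4,000 = $796,000, so the highest qualifying income is $216,600 + $796,000 = $1,012,600.

$1,012,600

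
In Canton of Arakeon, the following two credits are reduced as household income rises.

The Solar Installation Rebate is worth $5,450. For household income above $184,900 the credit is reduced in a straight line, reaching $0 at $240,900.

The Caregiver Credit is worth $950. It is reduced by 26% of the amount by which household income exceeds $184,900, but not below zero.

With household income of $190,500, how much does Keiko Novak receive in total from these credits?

$4,905

Solar Installation Rebate: $190,500 is $5,600 into a $56,000 phase-out range, leaving 50,400/56,000 of the credit: $5,450 × 50,400/56,000 = $4,905.
Caregiver Credit: 26% of the $5,600 excess over $184,900 is $1,456 ≥ base, so the credit is $0.
Total: $4,905 + $0 = $4,905.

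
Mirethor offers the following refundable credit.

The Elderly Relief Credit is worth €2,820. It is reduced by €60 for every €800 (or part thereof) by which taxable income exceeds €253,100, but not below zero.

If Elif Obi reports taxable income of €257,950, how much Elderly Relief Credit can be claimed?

Elderly Relief Credit: income exceeds €253,100 by €4,850, which is 7 full-or-partial €800 increments; reduction = 7 × €60 = €420, leaving €2,400.

€2,400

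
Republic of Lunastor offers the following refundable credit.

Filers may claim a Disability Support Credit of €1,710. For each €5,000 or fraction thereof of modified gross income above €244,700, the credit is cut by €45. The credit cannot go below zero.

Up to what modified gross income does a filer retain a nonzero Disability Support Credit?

After 37 increments the reduction is 37 × €45 = €1,665, leaving €45; one more increment wipes it out. Increment 37 ends at excess 37 × €5,000 = €185,000, so the highest qualifying income is €244,700 + €185,000 = €429,700.

€429,700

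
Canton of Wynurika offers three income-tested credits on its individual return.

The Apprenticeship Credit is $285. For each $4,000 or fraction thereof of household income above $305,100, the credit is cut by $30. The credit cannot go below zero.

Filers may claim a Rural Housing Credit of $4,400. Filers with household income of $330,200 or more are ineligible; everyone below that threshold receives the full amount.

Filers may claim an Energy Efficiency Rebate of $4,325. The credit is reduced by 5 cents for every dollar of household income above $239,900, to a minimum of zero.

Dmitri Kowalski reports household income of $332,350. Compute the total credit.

$75

Apprenticeship Credit: income exceeds $305,100 by $27,250, which is 7 full-or-partial $4,000 increments; reduction = 7 × $30 = $210, leaving $75.
Rural Housing Credit: $332,350 meets or exceeds the $330,200 cutoff, so the credit is $0.
Energy Efficiency Rebate: 5% of the $92,450 excess over $239,900 is $4,622.50 ≥ base, so the credit is $0.
Total: $75 + $0 + $0 = $75.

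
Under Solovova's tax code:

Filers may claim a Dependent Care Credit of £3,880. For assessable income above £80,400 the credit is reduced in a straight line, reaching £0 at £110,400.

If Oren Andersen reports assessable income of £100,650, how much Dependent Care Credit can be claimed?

£1,261

Dependent Care Credit: £100,650 is £20,250 into a £30,000 phase-out range, leaving 9,750/30,000 of the credit: £3,880 × 9,750/30,000 = £1,261.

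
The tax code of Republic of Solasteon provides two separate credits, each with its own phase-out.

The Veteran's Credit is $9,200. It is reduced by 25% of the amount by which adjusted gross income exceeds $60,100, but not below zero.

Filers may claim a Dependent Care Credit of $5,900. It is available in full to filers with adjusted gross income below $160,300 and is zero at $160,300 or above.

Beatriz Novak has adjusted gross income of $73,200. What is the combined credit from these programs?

$11,825

Veteran's Credit: 25% of the $13,100 excess over $60,100 is $3,275; credit = $9,200 − $3,275 = $5,925.
Dependent Care Credit: $73,200 is below the $160,300 cutoff, so the full $5,900 applies.
Total: $5,925 + $5,900 = $11,825.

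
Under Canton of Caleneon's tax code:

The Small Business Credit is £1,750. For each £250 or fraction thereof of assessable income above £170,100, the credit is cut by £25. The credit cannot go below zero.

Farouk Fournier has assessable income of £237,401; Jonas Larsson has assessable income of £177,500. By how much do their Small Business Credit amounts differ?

Farouk (£237,401): Small Business Credit: income exceeds £170,100 by £67,301 → 270 increments × £25 = £6,750 ≥ base, so the credit is £0.
Jonas (£177,500): Small Business Credit: income exceeds £170,100 by £7,400, which is 30 full-or-partial £250 increments; reduction = 30 × £25 = £750, leaving £1,000.
Difference: |£0 − £1,000| = £1,000.

£1,000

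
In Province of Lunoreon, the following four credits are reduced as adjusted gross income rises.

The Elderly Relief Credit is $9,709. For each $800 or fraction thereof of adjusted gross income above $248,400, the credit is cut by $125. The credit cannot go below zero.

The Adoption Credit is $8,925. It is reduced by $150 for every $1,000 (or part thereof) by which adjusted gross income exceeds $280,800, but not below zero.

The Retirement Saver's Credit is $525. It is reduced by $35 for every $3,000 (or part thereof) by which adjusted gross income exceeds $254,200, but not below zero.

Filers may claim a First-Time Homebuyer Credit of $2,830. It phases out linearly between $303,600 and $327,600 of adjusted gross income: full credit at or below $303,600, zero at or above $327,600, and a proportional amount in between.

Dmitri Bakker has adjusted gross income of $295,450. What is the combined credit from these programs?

$11,874

Elderly Relief Credit: income exceeds $248,400 by $47,050, which is 59 full-or-partial $800 increments; reduction = 59 × $125 = $7,375, leaving $2,334.
Adoption Credit: income exceeds $280,800 by $14,650, which is 15 full-or-partial $1,000 increments; reduction = 15 × $150 = $2,250, leaving $6,675.
Retirement Saver's Credit: income exceeds $254,200 by $41,250, which is 14 full-or-partial $3,000 increments; reduction = 14 × $35 = $490, leaving $35.
First-Time Homebuyer Credit: $295,450 is at or below the $303,600 threshold, so the full $2,830 applies.
Total: $2,334 + $6,675 + $35 + $2,830 = $11,874.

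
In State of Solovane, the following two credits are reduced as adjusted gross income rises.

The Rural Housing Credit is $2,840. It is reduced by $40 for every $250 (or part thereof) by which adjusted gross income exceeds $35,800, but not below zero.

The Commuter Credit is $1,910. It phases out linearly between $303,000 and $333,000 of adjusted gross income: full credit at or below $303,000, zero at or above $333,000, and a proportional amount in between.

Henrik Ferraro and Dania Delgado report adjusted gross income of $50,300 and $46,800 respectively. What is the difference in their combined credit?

Henrik ($50,300): Rural Housing Credit: income exceeds $35,800 by $14,500, which is 58 full-or-partial $250 increments; reduction = 58 × $40 = $2,320, leaving $520. Commuter Credit: $50,300 is at or below the $303,000 threshold, so the full $1,910 applies. total $520 + $1,910 = $2,430
Dania ($46,800): Rural Housing Credit: income exceeds $35,800 by $11,000, which is 44 full-or-partial $250 increments; reduction = 44 × $40 = $1,760, leaving $1,080. Commuter Credit: $46,800 is at or below the $303,000 threshold, so the full $1,910 applies. total $1,080 + $1,910 = $2,990
Difference: |$2,430 − $2,990| = $560.

$560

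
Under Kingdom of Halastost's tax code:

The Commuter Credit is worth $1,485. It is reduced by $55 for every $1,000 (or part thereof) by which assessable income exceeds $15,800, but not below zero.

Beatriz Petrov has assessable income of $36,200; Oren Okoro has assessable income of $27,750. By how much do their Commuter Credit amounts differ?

$495

Beatriz ($36,200): Commuter Credit: income exceeds $15,800 by $20,400, which is 21 full-or-partial $1,000 increments; reduction = 21 × $55 = $1,155, leaving $330.
Oren ($27,750): Commuter Credit: income exceeds $15,800 by $11,950, which is 12 full-or-partial $1,000 increments; reduction = 12 × $55 = $660, leaving $825.
Difference: |$330 − $825| = $495.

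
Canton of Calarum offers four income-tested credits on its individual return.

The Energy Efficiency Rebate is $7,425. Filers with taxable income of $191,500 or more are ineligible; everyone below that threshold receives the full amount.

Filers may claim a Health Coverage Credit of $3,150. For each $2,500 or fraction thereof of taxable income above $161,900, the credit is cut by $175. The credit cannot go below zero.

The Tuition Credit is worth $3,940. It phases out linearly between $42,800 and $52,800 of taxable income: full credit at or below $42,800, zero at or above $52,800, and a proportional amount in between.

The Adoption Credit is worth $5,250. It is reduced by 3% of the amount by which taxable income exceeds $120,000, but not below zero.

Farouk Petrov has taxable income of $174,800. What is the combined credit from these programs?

$13,131

Energy Efficiency Rebate: $174,800 is below the $191,500 cutoff, so the full $7,425 applies.
Health Coverage Credit: income exceeds $161,900 by $12,900, which is 6 full-or-partial $2,500 increments; reduction = 6 × $175 = $1,050, leaving $2,100.
Tuition Credit: $174,800 is at or above $52,800, so the credit is $0.
Adoption Credit: 3% of the $54,800 excess over $120,000 is $1,644; credit = $5,250 − $1,644 = $3,606.
Total: $7,425 + $2,100 + $0 + $3,606 = $13,131.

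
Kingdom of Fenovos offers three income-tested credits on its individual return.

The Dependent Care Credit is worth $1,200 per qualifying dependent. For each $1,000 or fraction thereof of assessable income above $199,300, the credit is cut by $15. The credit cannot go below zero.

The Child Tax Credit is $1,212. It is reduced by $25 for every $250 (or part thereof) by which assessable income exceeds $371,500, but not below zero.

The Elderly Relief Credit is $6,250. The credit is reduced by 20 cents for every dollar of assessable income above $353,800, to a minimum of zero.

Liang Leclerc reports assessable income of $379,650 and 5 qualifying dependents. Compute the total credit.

Dependent Care Credit: base = 5 × $1,200 = $6,000. income exceeds $199,300 by $180,350, which is 181 full-or-partial $1,000 increments; reduction = 181 × $15 = $2,715, leaving $3,285.
Child Tax Credit: income exceeds $371,500 by $8,150, which is 33 full-or-partial $250 increments; reduction = 33 × $25 = $825, leaving $387.
Elderly Relief Credit: 20% of the $25,850 excess over $353,800 is $5,170; credit = $6,250 − $5,170 = $1,080.
Total: $3,285 + $387 + $1,080 = $4,752.

$4,752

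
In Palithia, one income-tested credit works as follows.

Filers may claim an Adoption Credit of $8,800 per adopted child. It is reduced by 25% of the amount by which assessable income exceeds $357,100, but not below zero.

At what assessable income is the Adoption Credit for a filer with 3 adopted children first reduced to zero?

$462,700

Full credit = 3 × $8,800 = $26,400.
The credit falls by 25% of each dollar above $357,100, so it reaches zero when the excess is $26,400 / 25% = $105,600: income = $357,100 + $105,600 = $462,700.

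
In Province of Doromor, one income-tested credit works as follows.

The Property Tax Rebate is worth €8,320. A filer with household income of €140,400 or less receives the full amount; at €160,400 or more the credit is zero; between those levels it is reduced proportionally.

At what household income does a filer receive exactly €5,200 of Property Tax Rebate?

€147,900

€5,200 is 5,200/8,320 of the full €8,320, so 3,120/8,320 of the €20,000 range has been used: income = €140,400 + €20,000 × 3,120/8,320 = €147,900.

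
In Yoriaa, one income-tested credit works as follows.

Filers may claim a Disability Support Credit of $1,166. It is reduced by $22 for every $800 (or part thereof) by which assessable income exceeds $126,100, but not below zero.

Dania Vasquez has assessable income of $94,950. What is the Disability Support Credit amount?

$1,166

Disability Support Credit: $94,950 is at or below the $126,100 threshold, so the full $1,166 applies.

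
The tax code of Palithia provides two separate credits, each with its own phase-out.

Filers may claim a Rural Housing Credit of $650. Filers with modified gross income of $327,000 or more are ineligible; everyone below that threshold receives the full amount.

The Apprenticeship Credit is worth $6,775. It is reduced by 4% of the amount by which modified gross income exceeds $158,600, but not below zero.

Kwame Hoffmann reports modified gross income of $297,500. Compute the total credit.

$1,869

Rural Housing Credit: $297,500 is below the $327,000 cutoff, so the full $650 applies.
Apprenticeship Credit: 4% of the $138,900 excess over $158,600 is $5,556; credit = $6,775 − $5,556 = $1,219.
Total: $650 + $1,219 = $1,869.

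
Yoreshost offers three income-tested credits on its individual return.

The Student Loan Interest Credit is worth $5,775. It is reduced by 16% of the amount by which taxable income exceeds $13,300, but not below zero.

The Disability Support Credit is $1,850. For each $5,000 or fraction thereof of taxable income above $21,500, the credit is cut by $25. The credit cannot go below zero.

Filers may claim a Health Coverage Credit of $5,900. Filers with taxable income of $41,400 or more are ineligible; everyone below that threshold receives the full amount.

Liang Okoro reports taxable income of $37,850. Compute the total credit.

Student Loan Interest Credit: 16% of the $24,550 excess over $13,300 is $3,928; credit = $5,775 − $3,928 = $1,847.
Disability Support Credit: income exceeds $21,500 by $16,350, which is 4 full-or-partial $5,000 increments; reduction = 4 × $25 = $100, leaving $1,750.
Health Coverage Credit: $37,850 is below the $41,400 cutoff, so the full $5,900 applies.
Total: $1,847 + $1,750 + $5,900 = $9,497.

$9,497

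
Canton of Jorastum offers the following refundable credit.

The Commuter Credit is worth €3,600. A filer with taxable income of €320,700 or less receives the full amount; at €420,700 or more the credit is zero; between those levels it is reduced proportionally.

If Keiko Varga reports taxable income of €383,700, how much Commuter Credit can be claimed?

€1,332

Commuter Credit: €383,700 is €63,000 into a €100,000 phase-out range, leaving 37,000/100,000 of the credit: €3,600 × 37,000/100,000 = €1,332.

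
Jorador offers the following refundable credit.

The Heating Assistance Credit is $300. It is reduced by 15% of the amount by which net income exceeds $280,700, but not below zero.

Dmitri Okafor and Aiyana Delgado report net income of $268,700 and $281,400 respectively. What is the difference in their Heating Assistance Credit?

$105

Dmitri ($268,700): Heating Assistance Credit: $268,700 is at or below the $280,700 threshold, so the full $300 applies.
Aiyana ($281,400): Heating Assistance Credit: 15% of the $700 excess over $280,700 is $105; credit = $300 − $105 = $195.
Difference: |$300 − $195| = $105.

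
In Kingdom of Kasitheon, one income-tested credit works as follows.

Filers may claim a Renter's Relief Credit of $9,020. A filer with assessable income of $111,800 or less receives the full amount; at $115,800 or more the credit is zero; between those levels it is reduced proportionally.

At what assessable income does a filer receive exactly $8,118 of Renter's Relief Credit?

$8,118 is 8,118/9,020 of the full $9,020, so 902/9,020 of the $4,000 range has been used: income = $111,800 + $4,000 × 902/9,020 = $112,200.

$112,200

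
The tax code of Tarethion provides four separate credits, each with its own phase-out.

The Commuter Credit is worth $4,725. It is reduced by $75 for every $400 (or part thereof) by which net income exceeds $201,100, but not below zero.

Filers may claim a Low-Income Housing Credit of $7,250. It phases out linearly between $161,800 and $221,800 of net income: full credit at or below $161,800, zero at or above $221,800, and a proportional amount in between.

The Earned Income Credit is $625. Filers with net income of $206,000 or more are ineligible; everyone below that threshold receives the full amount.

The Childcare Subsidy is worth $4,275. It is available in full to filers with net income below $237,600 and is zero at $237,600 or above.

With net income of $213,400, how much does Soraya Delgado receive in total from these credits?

$7,690

Commuter Credit: income exceeds $201,100 by $12,300, which is 31 full-or-partial $400 increments; reduction = 31 × $75 = $2,325, leaving $2,400.
Low-Income Housing Credit: $213,400 is $51,600 into a $60,000 phase-out range, leaving 8,400/60,000 of the credit: $7,250 × 8,400/60,000 = $1,015.
Earned Income Credit: $213,400 meets or exceeds the $206,000 cutoff, so the credit is $0.
Childcare Subsidy: $213,400 is below the $237,600 cutoff, so the full $4,275 applies.
Total: $2,400 + $1,015 + $0 + $4,275 = $7,690.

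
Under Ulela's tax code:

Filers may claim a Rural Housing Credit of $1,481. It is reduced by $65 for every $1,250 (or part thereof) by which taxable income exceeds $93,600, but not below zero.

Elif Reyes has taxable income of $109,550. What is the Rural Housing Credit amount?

$636

Rural Housing Credit: income exceeds $93,600 by $15,950, which is 13 full-or-partial $1,250 increments; reduction = 13 × $65 = $845, leaving $636.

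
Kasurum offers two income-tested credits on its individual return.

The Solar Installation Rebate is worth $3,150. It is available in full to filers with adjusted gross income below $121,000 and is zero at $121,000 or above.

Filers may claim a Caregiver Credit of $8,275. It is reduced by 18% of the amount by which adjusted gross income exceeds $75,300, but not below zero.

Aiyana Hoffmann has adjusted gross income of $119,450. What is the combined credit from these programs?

Solar Installation Rebate: $119,450 is below the $121,000 cutoff, so the full $3,150 applies.
Caregiver Credit: 18% of the $44,150 excess over $75,300 is $7,947; credit = $8,275 − $7,947 = $328.
Total: $3,150 + $328 = $3,478.

$3,478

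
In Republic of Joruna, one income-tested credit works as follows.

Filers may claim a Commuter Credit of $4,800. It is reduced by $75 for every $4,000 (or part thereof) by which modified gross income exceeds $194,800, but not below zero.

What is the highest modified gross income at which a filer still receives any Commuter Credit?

After 63 increments the reduction is 63 × $75 = $4,725, leaving $75; one more increment wipes it out. Increment 63 ends at excess 63 × $4,000 = $252,000, so the highest qualifying income is $194,800 + $252,000 = $446,800.

$446,800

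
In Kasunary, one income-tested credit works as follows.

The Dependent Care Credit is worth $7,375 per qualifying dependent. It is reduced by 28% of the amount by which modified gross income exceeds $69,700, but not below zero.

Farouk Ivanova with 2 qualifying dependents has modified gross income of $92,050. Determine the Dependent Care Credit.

Dependent Care Credit: base = 2 × $7,375 = $14,750. 28% of the $22,350 excess over $69,700 is $6,258; credit = $14,750 − $6,258 = $8,492.

$8,492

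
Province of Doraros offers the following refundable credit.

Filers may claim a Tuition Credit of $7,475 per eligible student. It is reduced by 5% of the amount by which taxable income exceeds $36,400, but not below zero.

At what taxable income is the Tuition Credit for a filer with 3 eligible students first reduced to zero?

$484,900

Full credit = 3 × $7,475 = $22,425.
The credit falls by 5% of each dollar above $36,400, so it reaches zero when the excess is $22,425 / 5% = $448,500: income = $36,400 + $448,500 = $484,900.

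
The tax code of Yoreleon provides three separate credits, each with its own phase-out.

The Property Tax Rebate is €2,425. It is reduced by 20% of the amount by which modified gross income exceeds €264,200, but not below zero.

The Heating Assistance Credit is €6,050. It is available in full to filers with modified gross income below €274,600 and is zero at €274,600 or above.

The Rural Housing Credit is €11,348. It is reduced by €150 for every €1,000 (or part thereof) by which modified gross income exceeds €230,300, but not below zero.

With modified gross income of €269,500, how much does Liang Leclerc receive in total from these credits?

€12,763

Property Tax Rebate: 20% of the €5,300 excess over €264,200 is €1,060; credit = €2,425 − €1,060 = €1,365.
Heating Assistance Credit: €269,500 is below the €274,600 cutoff, so the full €6,050 applies.
Rural Housing Credit: income exceeds €230,300 by €39,200, which is 40 full-or-partial €1,000 increments; reduction = 40 × €150 = €6,000, leaving €5,348.
Total: €1,365 + €6,050 + €5,348 = €12,763.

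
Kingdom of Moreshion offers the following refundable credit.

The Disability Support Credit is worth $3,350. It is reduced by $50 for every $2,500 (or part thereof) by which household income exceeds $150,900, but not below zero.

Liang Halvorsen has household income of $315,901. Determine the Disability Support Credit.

$0

Disability Support Credit: income exceeds $150,900 by $165,001 → 67 increments × $50 = $3,350 ≥ base, so the credit is $0.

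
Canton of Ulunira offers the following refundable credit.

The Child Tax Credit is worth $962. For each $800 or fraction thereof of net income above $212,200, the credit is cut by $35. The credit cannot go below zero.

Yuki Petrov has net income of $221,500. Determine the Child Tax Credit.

Child Tax Credit: income exceeds $212,200 by $9,300, which is 12 full-or-partial $800 increments; reduction = 12 × $35 = $420, leaving $542.

$542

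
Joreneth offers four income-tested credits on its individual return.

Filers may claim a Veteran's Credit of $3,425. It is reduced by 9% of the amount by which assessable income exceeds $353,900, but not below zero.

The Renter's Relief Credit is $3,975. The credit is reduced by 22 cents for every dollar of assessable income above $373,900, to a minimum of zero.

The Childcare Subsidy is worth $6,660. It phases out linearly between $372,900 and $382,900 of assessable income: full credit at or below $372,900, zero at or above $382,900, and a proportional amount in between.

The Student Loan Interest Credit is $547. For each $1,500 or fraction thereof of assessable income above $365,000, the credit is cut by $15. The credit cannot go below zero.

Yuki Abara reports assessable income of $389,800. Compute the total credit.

$963

Veteran's Credit: 9% of the $35,900 excess over $353,900 is $3,231; credit = $3,425 − $3,231 = $194.
Renter's Relief Credit: 22% of the $15,900 excess over $373,900 is $3,498; credit = $3,975 − $3,498 = $477.
Childcare Subsidy: $389,800 is at or above $382,900, so the credit is $0.
Student Loan Interest Credit: income exceeds $365,000 by $24,800, which is 17 full-or-partial $1,500 increments; reduction = 17 × $15 = $255, leaving $292.
Total: $194 + $477 + $0 + $292 = $963.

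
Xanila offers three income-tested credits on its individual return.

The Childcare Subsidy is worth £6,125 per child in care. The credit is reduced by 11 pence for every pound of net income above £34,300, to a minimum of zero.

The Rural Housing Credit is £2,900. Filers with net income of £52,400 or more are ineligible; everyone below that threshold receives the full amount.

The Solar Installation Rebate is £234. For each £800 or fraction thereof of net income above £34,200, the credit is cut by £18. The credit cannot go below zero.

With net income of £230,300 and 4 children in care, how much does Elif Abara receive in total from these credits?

£2,940

Childcare Subsidy: base = 4 × £6,125 = £24,500. 11% of the £196,000 excess over £34,300 is £21,560; credit = £24,500 − £21,560 = £2,940.
Rural Housing Credit: £230,300 meets or exceeds the £52,400 cutoff, so the credit is £0.
Solar Installation Rebate: income exceeds £34,200 by £196,100 → 246 increments × £18 = £4,428 ≥ base, so the credit is £0.
Total: £2,940 + £0 + £0 = £2,940.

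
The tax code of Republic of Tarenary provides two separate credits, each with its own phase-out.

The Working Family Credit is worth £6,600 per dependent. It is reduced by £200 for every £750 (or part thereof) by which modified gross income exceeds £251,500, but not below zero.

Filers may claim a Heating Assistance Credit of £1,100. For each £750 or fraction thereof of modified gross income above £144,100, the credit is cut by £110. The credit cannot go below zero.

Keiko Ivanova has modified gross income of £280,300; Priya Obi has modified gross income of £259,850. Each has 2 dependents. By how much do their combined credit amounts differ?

£5,400

Keiko (£280,300): Working Family Credit: base = 2 × £6,600 = £13,200. income exceeds £251,500 by £28,800, which is 39 full-or-partial £750 increments; reduction = 39 × £200 = £7,800, leaving £5,400. Heating Assistance Credit: income exceeds £144,100 by £136,200 → 182 increments × £110 = £20,020 ≥ base, so the credit is £0. total £5,400 + £0 = £5,400
Priya (£259,850): Working Family Credit: base = 2 × £6,600 = £13,200. income exceeds £251,500 by £8,350, which is 12 full-or-partial £750 increments; reduction = 12 × £200 = £2,400, leaving £10,800. Heating Assistance Credit: income exceeds £144,100 by £115,750 → 155 increments × £110 = £17,050 ≥ base, so the credit is £0. total £10,800 + £0 = £10,800
Difference: |£5,400 − £10,800| = £5,400.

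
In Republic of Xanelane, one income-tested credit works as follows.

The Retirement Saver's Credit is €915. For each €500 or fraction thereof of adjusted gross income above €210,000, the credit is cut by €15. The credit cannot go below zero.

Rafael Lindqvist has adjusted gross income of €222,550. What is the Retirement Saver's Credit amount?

Retirement Saver's Credit: income exceeds €210,000 by €12,550, which is 26 full-or-partial €500 increments; reduction = 26 × €15 = €390, leaving €525.

€525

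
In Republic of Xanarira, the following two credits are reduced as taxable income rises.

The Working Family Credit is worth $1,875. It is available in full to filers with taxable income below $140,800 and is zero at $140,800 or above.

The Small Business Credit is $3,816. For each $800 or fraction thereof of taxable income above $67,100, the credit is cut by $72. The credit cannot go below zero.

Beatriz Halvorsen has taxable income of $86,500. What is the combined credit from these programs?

$3,891

Working Family Credit: $86,500 is below the $140,800 cutoff, so the full $1,875 applies.
Small Business Credit: income exceeds $67,100 by $19,400, which is 25 full-or-partial $800 increments; reduction = 25 × $72 = $1,800, leaving $2,016.
Total: $1,875 + $2,016 = $3,891.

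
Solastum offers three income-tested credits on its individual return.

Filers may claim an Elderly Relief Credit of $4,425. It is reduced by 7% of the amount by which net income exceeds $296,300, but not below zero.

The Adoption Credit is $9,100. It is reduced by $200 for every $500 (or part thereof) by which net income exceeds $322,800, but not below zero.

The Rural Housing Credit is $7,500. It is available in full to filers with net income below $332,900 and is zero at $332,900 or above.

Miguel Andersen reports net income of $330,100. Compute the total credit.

$15,659

Elderly Relief Credit: 7% of the $33,800 excess over $296,300 is $2,366; credit = $4,425 − $2,366 = $2,059.
Adoption Credit: income exceeds $322,800 by $7,300, which is 15 full-or-partial $500 increments; reduction = 15 × $200 = $3,000, leaving $6,100.
Rural Housing Credit: $330,100 is below the $332,900 cutoff, so the full $7,500 applies.
Total: $2,059 + $6,100 + $7,500 = $15,659.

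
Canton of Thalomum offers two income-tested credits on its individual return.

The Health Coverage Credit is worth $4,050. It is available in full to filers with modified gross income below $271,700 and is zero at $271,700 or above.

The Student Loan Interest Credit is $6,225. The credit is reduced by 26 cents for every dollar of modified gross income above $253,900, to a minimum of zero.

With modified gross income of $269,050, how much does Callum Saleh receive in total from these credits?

$6,336

Health Coverage Credit: $269,050 is below the $271,700 cutoff, so the full $4,050 applies.
Student Loan Interest Credit: 26% of the $15,150 excess over $253,900 is $3,939; credit = $6,225 − $3,939 = $2,286.
Total: $4,050 + $2,286 = $6,336.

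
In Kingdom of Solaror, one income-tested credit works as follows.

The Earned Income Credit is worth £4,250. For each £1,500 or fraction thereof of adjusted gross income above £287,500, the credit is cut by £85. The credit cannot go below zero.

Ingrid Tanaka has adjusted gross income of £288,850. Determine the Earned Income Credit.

£4,165

Earned Income Credit: income exceeds £287,500 by £1,350, which is 1 full-or-partial £1,500 increment; reduction = 1 × £85 = £85, leaving £4,165.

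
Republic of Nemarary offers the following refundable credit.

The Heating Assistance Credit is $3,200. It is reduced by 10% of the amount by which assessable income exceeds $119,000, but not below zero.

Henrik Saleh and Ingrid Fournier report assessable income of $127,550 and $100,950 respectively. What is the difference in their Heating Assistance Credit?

$855

Henrik ($127,550): Heating Assistance Credit: 10% of the $8,550 excess over $119,000 is $855; credit = $3,200 − $855 = $2,345.
Ingrid ($100,950): Heating Assistance Credit: $100,950 is at or below the $119,000 threshold, so the full $3,200 applies.
Difference: |$2,345 − $3,200| = $855.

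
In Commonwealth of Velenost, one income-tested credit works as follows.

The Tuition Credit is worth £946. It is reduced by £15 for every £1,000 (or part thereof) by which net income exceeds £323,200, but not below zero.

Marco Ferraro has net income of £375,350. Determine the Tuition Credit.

£151

Tuition Credit: income exceeds £323,200 by £52,150, which is 53 full-or-partial £1,000 increments; reduction = 53 × £15 = £795, leaving £151.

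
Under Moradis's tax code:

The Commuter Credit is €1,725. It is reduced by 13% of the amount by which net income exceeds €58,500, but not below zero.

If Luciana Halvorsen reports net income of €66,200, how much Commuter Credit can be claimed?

€724

Commuter Credit: 13% of the €7,700 excess over €58,500 is €1,001; credit = €1,725 − €1,001 = €724.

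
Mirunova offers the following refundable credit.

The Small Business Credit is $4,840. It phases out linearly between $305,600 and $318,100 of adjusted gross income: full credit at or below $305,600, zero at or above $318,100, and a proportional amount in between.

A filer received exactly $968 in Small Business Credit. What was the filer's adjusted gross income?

$315,600

$968 is 968/4,840 of the full $4,840, so 3,872/4,840 of the $12,500 range has been used: income = $305,600 + $12,500 × 3,872/4,840 = $315,600.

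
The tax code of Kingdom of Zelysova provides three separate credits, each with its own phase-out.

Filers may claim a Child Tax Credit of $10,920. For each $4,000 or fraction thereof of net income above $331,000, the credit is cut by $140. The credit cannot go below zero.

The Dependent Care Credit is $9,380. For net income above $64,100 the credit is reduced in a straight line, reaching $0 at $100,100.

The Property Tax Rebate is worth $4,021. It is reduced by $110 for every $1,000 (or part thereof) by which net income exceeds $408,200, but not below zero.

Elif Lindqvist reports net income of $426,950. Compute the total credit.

Child Tax Credit: income exceeds $331,000 by $95,950, which is 24 full-or-partial $4,000 increments; reduction = 24 × $140 = $3,360, leaving $7,560.
Dependent Care Credit: $426,950 is at or above $100,100, so the credit is $0.
Property Tax Rebate: income exceeds $408,200 by $18,750, which is 19 full-or-partial $1,000 increments; reduction = 19 × $110 = $2,090, leaving $1,931.
Total: $7,560 + $0 + $1,931 = $9,491.

$9,491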